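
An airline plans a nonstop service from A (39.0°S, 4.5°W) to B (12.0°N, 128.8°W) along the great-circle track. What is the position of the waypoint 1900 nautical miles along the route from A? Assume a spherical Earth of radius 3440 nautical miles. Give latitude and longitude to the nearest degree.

≈ (39°S, 46°W)

Write both endpoints as unit vectors p₁, p₂ with components (cos φ cos λ, cos φ sin λ, sin φ).
The central angle between the endpoints is δ = arccos(p₁·p₂) ≈ 2.164 rad (124.0°). The total great-circle distance is δ·R ≈ 2.164 × 3440 ≈ 7445 nmi, so the target fraction is f = 1900/7445 ≈ 0.255.
Interpolate at f ≈ 0.255 with slerp weights a = sin((1−f)δ)/sin δ ≈ 1.205, b = sin(fδ)/sin δ ≈ 0.633.
p = a·p₁ + b·p₂ ≈ (0.546, -0.556, -0.627); φ = arcsin(p_z) ≈ -38.82°, λ = atan2(p_y, p_x) ≈ -45.52°.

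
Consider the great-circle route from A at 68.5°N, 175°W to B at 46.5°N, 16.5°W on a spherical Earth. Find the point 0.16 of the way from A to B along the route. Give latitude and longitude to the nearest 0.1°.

Write both endpoints as unit vectors p₁, p₂ with components (cos φ cos λ, cos φ sin λ, sin φ).
The central angle between the endpoints is δ = arccos(p₁·p₂) ≈ 1.115 rad (63.9°).
Interpolate at f = 0.16 with slerp weights a = sin((1−f)δ)/sin δ ≈ 0.897, b = sin(fδ)/sin δ ≈ 0.198.
p = a·p₁ + b·p₂ ≈ (-0.197, -0.067, 0.978); φ = arcsin(p_z) ≈ 77.98°, λ = atan2(p_y, p_x) ≈ -161.15°.

≈ 78.0°N, 161.1°W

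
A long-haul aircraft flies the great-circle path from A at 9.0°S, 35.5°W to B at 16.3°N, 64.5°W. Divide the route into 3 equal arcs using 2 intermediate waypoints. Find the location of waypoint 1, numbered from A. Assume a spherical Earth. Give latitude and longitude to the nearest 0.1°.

Convert each endpoint to a unit vector on the sphere (x = cos φ cos λ, y = cos φ sin λ, z = sin φ).
The central angle between the endpoints is δ = arccos(p₁·p₂) ≈ 0.668 rad (38.3°).
Interpolate at f = 1/3 with slerp weights a = sin((1−f)δ)/sin δ ≈ 0.695, b = sin(fδ)/sin δ ≈ 0.356.
p = a·p₁ + b·p₂ ≈ (0.706, -0.708, -0.009); φ = arcsin(p_z) ≈ -0.50°, λ = atan2(p_y, p_x) ≈ -45.05°.

≈ 0.5°S, 45.0°W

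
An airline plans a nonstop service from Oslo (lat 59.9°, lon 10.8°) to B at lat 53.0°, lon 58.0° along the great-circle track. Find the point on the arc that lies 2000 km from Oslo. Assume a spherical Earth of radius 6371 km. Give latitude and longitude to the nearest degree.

≈ lat 57°, lon 45°

Write both endpoints as unit vectors p₁, p₂ with components (cos φ cos λ, cos φ sin λ, sin φ).
The central angle between the endpoints is δ = arccos(p₁·p₂) ≈ 0.460 rad (26.4°). The total great-circle distance is δ·R ≈ 0.460 × 6371 ≈ 2931 km, so the target fraction is f = 2000/2931 ≈ 0.682.
Interpolate at f ≈ 0.682 with slerp weights a = sin((1−f)δ)/sin δ ≈ 0.328, b = sin(fδ)/sin δ ≈ 0.695.
p = a·p₁ + b·p₂ ≈ (0.383, 0.386, 0.839); φ = arcsin(p_z) ≈ 57.05°, λ = atan2(p_y, p_x) ≈ 45.18°.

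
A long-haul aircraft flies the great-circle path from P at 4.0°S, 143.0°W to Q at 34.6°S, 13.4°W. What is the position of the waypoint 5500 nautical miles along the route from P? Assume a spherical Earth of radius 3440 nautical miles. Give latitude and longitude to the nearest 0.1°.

Write both endpoints as unit vectors p₁, p₂ with components (cos φ cos λ, cos φ sin λ, sin φ).
The central angle between the endpoints is δ = arccos(p₁·p₂) ≈ 2.076 rad (118.9°). The total great-circle distance is δ·R ≈ 2.076 × 3440 ≈ 7141 nmi, so the target fraction is f = 5500/7141 ≈ 0.770.
Interpolate at f ≈ 0.770 with slerp weights a = sin((1−f)δ)/sin δ ≈ 0.525, b = sin(fδ)/sin δ ≈ 1.142.
p = a·p₁ + b·p₂ ≈ (0.497, -0.533, -0.685); φ = arcsin(p_z) ≈ -43.25°, λ = atan2(p_y, p_x) ≈ -47.01°.

≈ 43.2°S, 47.0°W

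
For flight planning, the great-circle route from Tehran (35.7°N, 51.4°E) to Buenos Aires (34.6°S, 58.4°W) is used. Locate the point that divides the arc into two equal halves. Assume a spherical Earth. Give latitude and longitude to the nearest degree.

≈ 1°N, 4°W

From cos δ = sin φ₁ sin φ₂ + cos φ₁ cos φ₂ cos Δλ, the central angle is δ ≈ 2.163 rad (123.9°).
Interpolate at f = 1/2 with slerp weights a = sin((1−f)δ)/sin δ ≈ 1.063, b = sin(fδ)/sin δ ≈ 1.063.
p = a·p₁ + b·p₂ ≈ (0.997, -0.071, 0.017); φ = arcsin(p_z) ≈ 0.96°, λ = atan2(p_y, p_x) ≈ -4.05°.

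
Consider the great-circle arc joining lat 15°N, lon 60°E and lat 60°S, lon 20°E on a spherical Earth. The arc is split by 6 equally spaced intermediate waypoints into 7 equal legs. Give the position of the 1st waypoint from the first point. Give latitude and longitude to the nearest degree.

≈ lat 4°N, lon 56°E

Convert each endpoint to a unit vector on the sphere (x = cos φ cos λ, y = cos φ sin λ, z = sin φ).
The central angle between the endpoints is δ = arccos(p₁·p₂) ≈ 1.424 rad (81.6°).
Interpolate at f = 1/7 with slerp weights a = sin((1−f)δ)/sin δ ≈ 0.950, b = sin(fδ)/sin δ ≈ 0.204.
p = a·p₁ + b·p₂ ≈ (0.555, 0.829, 0.069); φ = arcsin(p_z) ≈ 3.95°, λ = atan2(p_y, p_x) ≈ 56.23°.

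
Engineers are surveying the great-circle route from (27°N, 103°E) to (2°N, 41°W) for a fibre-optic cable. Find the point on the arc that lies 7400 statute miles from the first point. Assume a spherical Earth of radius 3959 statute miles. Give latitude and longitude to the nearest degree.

Convert each endpoint to a unit vector on the sphere (x = cos φ cos λ, y = cos φ sin λ, z = sin φ).
The central angle between the endpoints is δ = arccos(p₁·p₂) ≈ 2.353 rad (134.8°). The total great-circle distance is δ·R ≈ 2.353 × 3959 ≈ 9314 mi, so the target fraction is f = 7400/9314 ≈ 0.795.
Interpolate at f ≈ 0.795 with slerp weights a = sin((1−f)δ)/sin δ ≈ 0.655, b = sin(fδ)/sin δ ≈ 1.347.
p = a·p₁ + b·p₂ ≈ (0.885, -0.314, 0.344); φ = arcsin(p_z) ≈ 20.14°, λ = atan2(p_y, p_x) ≈ -19.57°.

≈ (20°N, 20°W)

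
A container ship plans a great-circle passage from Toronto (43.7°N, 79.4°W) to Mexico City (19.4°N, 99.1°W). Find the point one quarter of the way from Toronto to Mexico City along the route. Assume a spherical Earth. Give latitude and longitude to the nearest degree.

Convert each endpoint to a unit vector on the sphere (x = cos φ cos λ, y = cos φ sin λ, z = sin φ).
The central angle between the endpoints is δ = arccos(p₁·p₂) ≈ 0.513 rad (29.4°).
Interpolate at f = 1/4 with slerp weights a = sin((1−f)δ)/sin δ ≈ 0.765, b = sin(fδ)/sin δ ≈ 0.261.
p = a·p₁ + b·p₂ ≈ (0.063, -0.786, 0.615); φ = arcsin(p_z) ≈ 37.94°, λ = atan2(p_y, p_x) ≈ -85.43°.

≈ 38°N, 85°W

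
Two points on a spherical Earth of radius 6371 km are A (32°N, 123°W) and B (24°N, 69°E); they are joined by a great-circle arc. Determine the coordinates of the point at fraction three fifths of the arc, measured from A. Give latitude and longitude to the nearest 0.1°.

Write both endpoints as unit vectors p₁, p₂ with components (cos φ cos λ, cos φ sin λ, sin φ).
The central angle between the endpoints is δ = arccos(p₁·p₂) ≈ 2.144 rad (122.8°).
Interpolate at f = 3/5 with slerp weights a = sin((1−f)δ)/sin δ ≈ 0.900, b = sin(fδ)/sin δ ≈ 1.142.
p = a·p₁ + b·p₂ ≈ (-0.042, 0.334, 0.942); φ = arcsin(p_z) ≈ 70.32°, λ = atan2(p_y, p_x) ≈ 97.12°.

≈ (70.3°N, 97.1°E)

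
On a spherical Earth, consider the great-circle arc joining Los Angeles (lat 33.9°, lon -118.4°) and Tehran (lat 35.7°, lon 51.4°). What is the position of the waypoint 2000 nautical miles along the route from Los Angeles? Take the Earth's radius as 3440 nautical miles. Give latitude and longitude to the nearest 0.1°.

Convert each endpoint to a unit vector on the sphere (x = cos φ cos λ, y = cos φ sin λ, z = sin φ).
The central angle between the endpoints is δ = arccos(p₁·p₂) ≈ 1.916 rad (109.8°). The total great-circle distance is δ·R ≈ 1.916 × 3440 ≈ 6589 nmi, so the target fraction is f = 2000/6589 ≈ 0.304.
Interpolate at f ≈ 0.304 with slerp weights a = sin((1−f)δ)/sin δ ≈ 1.033, b = sin(fδ)/sin δ ≈ 0.584.
p = a·p₁ + b·p₂ ≈ (-0.112, -0.384, 0.917); φ = arcsin(p_z) ≈ 66.43°, λ = atan2(p_y, p_x) ≈ -106.29°.

≈ lat 66.4°, lon -106.3°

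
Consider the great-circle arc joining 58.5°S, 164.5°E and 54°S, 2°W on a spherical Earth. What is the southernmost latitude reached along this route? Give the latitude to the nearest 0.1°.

The great circle lies in the plane with unit normal n̂ = (p₁ × p₂)/|p₁ × p₂|.
Here n̂_z ≈ -0.078; the vertex latitude is φ_max = arccos|n̂_z| ≈ 85.5°.

≈ 85.5°S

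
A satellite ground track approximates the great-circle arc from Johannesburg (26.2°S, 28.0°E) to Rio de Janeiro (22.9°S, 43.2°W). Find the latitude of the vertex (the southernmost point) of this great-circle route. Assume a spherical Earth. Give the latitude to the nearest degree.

≈ 29°S

The great circle lies in the plane with unit normal n̂ = (p₁ × p₂)/|p₁ × p₂|.
Here n̂_z ≈ -0.870; the vertex latitude is φ_max = arccos|n̂_z| ≈ 29.5°.
Check via Clairaut: cos φ_max = |cos φ₁| · sin C = cos(26.2°)·sin(104.0°) ≈ 0.870, again giving ≈ 29.5°.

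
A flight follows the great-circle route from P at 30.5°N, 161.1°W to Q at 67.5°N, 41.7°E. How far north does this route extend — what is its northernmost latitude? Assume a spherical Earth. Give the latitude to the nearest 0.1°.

The great circle lies in the plane with unit normal n̂ = (p₁ × p₂)/|p₁ × p₂|.
Here n̂_z ≈ -0.130; the vertex latitude is φ_max = arccos|n̂_z| ≈ 82.6°.

≈ 82.6°N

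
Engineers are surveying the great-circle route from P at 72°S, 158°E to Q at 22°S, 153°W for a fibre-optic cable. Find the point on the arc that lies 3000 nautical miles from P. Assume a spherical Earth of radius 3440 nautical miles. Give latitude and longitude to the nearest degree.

≈ 29°S, 155°W

Convert each endpoint to a unit vector on the sphere (x = cos φ cos λ, y = cos φ sin λ, z = sin φ).
The central angle between the endpoints is δ = arccos(p₁·p₂) ≈ 0.995 rad (57.0°). The total great-circle distance is δ·R ≈ 0.995 × 3440 ≈ 3424 nmi, so the target fraction is f = 3000/3424 ≈ 0.876.
Interpolate at f ≈ 0.876 with slerp weights a = sin((1−f)δ)/sin δ ≈ 0.147, b = sin(fδ)/sin δ ≈ 0.913.
p = a·p₁ + b·p₂ ≈ (-0.796, -0.367, -0.481); φ = arcsin(p_z) ≈ -28.77°, λ = atan2(p_y, p_x) ≈ -155.23°.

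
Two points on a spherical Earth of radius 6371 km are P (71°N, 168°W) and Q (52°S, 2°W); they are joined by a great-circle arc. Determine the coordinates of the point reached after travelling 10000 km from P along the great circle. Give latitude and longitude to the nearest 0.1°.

≈ (17.1°N, 15.1°W)

Write both endpoints as unit vectors p₁, p₂ with components (cos φ cos λ, cos φ sin λ, sin φ).
The central angle between the endpoints is δ = arccos(p₁·p₂) ≈ 2.792 rad (160.0°). The total great-circle distance is δ·R ≈ 2.792 × 6371 ≈ 17789 km, so the target fraction is f = 10000/17789 ≈ 0.562.
Interpolate at f ≈ 0.562 with slerp weights a = sin((1−f)δ)/sin δ ≈ 2.745, b = sin(fδ)/sin δ ≈ 2.921.
p = a·p₁ + b·p₂ ≈ (0.923, -0.249, 0.294); φ = arcsin(p_z) ≈ 17.11°, λ = atan2(p_y, p_x) ≈ -15.08°.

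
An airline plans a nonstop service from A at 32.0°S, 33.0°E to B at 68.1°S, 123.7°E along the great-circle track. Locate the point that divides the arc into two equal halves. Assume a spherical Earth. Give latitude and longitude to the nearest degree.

≈ 58°S, 57°E

Convert each endpoint to a unit vector on the sphere (x = cos φ cos λ, y = cos φ sin λ, z = sin φ).
The central angle between the endpoints is δ = arccos(p₁·p₂) ≈ 1.061 rad (60.8°).
Interpolate at f = 1/2 with slerp weights a = sin((1−f)δ)/sin δ ≈ 0.580, b = sin(fδ)/sin δ ≈ 0.580.
p = a·p₁ + b·p₂ ≈ (0.292, 0.448, -0.845); φ = arcsin(p_z) ≈ -57.68°, λ = atan2(p_y, p_x) ≈ 56.85°.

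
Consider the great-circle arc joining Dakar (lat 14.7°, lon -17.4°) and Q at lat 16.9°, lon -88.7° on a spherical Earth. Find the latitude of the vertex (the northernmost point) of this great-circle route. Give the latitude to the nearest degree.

≈ 19°

The great circle lies in the plane with unit normal n̂ = (p₁ × p₂)/|p₁ × p₂|.
Here n̂_z ≈ -0.944; the vertex latitude is φ_max = arccos|n̂_z| ≈ 19.3°.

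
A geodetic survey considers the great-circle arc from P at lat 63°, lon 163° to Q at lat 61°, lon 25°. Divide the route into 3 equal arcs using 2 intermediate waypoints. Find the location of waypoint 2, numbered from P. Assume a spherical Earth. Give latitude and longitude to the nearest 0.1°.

From cos δ = sin φ₁ sin φ₂ + cos φ₁ cos φ₂ cos Δλ, the central angle is δ ≈ 0.907 rad (52.0°).
Interpolate at f = 2/3 with slerp weights a = sin((1−f)δ)/sin δ ≈ 0.378, b = sin(fδ)/sin δ ≈ 0.722.
p = a·p₁ + b·p₂ ≈ (0.153, 0.198, 0.968); φ = arcsin(p_z) ≈ 75.51°, λ = atan2(p_y, p_x) ≈ 52.31°.

≈ lat 75.5°, lon 52.3°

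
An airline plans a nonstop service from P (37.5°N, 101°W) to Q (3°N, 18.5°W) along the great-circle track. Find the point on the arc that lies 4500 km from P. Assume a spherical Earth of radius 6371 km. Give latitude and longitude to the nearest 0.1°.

≈ (26.3°N, 54.6°W)

The haversine formula gives a central angle δ ≈ 1.435 rad (82.2°) between the endpoints. The total great-circle distance is δ·R ≈ 1.435 × 6371 ≈ 9143 km, so the target fraction is f = 4500/9143 ≈ 0.492.
Interpolate at f ≈ 0.492 with slerp weights a = sin((1−f)δ)/sin δ ≈ 0.672, b = sin(fδ)/sin δ ≈ 0.655.
p = a·p₁ + b·p₂ ≈ (0.519, -0.731, 0.443); φ = arcsin(p_z) ≈ 26.32°, λ = atan2(p_y, p_x) ≈ -54.65°.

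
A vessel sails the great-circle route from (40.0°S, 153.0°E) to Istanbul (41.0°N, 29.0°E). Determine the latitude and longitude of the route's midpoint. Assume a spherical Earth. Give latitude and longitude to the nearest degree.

Write both endpoints as unit vectors p₁, p₂ with components (cos φ cos λ, cos φ sin λ, sin φ).
The central angle between the endpoints is δ = arccos(p₁·p₂) ≈ 2.411 rad (138.2°).
Interpolate at f = 1/2 with slerp weights a = sin((1−f)δ)/sin δ ≈ 1.400, b = sin(fδ)/sin δ ≈ 1.400.
p = a·p₁ + b·p₂ ≈ (-0.031, 0.999, 0.019); φ = arcsin(p_z) ≈ 1.06°, λ = atan2(p_y, p_x) ≈ 91.80°.

≈ (1°N, 92°E)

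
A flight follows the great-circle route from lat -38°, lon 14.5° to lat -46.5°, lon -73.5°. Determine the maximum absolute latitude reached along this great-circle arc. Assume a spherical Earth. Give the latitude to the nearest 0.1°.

The great circle lies in the plane with unit normal n̂ = (p₁ × p₂)/|p₁ × p₂|.
Here n̂_z ≈ -0.613; the vertex latitude is φ_max = arccos|n̂_z| ≈ 52.2°.
Check via Clairaut: cos φ_max = |cos φ₁| · sin C = cos(38.0°)·sin(129.0°) ≈ 0.613, again giving ≈ 52.2°.

≈ -52.2°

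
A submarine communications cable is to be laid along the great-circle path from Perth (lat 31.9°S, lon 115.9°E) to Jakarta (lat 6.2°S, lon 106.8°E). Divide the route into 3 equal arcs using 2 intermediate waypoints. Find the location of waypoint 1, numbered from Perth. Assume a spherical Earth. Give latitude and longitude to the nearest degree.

Convert each endpoint to a unit vector on the sphere (x = cos φ cos λ, y = cos φ sin λ, z = sin φ).
The central angle between the endpoints is δ = arccos(p₁·p₂) ≈ 0.472 rad (27.1°).
Interpolate at f = 1/3 with slerp weights a = sin((1−f)δ)/sin δ ≈ 0.681, b = sin(fδ)/sin δ ≈ 0.345.
p = a·p₁ + b·p₂ ≈ (-0.351, 0.848, -0.397); φ = arcsin(p_z) ≈ -23.39°, λ = atan2(p_y, p_x) ≈ 112.52°.

≈ lat 23°S, lon 113°E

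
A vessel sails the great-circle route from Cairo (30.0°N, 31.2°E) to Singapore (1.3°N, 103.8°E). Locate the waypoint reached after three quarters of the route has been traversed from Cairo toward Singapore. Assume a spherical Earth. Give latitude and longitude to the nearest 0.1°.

≈ 10.7°N, 87.6°E

Convert each endpoint to a unit vector on the sphere (x = cos φ cos λ, y = cos φ sin λ, z = sin φ).
The central angle between the endpoints is δ = arccos(p₁·p₂) ≈ 1.297 rad (74.3°).
Interpolate at f = 3/4 with slerp weights a = sin((1−f)δ)/sin δ ≈ 0.331, b = sin(fδ)/sin δ ≈ 0.858.
p = a·p₁ + b·p₂ ≈ (0.040, 0.982, 0.185); φ = arcsin(p_z) ≈ 10.66°, λ = atan2(p_y, p_x) ≈ 87.64°.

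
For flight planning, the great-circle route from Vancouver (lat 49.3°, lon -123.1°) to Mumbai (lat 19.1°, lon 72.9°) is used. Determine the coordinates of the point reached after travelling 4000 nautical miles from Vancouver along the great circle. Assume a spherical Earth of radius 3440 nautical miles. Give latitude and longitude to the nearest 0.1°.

≈ lat 61.2°, lon 88.8°

Convert each endpoint to a unit vector on the sphere (x = cos φ cos λ, y = cos φ sin λ, z = sin φ).
The central angle between the endpoints is δ = arccos(p₁·p₂) ≈ 1.922 rad (110.1°). The total great-circle distance is δ·R ≈ 1.922 × 3440 ≈ 6613 nmi, so the target fraction is f = 4000/6613 ≈ 0.605.
Interpolate at f ≈ 0.605 with slerp weights a = sin((1−f)δ)/sin δ ≈ 0.733, b = sin(fδ)/sin δ ≈ 0.978.
p = a·p₁ + b·p₂ ≈ (0.010, 0.482, 0.876); φ = arcsin(p_z) ≈ 61.15°, λ = atan2(p_y, p_x) ≈ 88.75°.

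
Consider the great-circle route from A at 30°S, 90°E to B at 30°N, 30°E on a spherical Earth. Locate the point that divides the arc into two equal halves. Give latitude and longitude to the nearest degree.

Convert each endpoint to a unit vector on the sphere (x = cos φ cos λ, y = cos φ sin λ, z = sin φ).
The central angle between the endpoints is δ = arccos(p₁·p₂) ≈ 1.445 rad (82.8°).
Interpolate at f = 1/2 with slerp weights a = sin((1−f)δ)/sin δ ≈ 0.667, b = sin(fδ)/sin δ ≈ 0.667.
p = a·p₁ + b·p₂ ≈ (0.500, 0.866, 0.000); φ = arcsin(p_z) ≈ 0.00°, λ = atan2(p_y, p_x) ≈ 60.00°.

≈ 0°N, 60°E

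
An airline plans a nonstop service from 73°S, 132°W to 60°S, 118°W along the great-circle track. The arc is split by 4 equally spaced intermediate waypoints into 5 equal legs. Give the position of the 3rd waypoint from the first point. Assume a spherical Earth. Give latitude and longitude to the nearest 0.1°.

≈ 65.3°S, 121.9°W

Convert each endpoint to a unit vector on the sphere (x = cos φ cos λ, y = cos φ sin λ, z = sin φ).
The central angle between the endpoints is δ = arccos(p₁·p₂) ≈ 0.245 rad (14.1°).
Interpolate at f = 3/5 with slerp weights a = sin((1−f)δ)/sin δ ≈ 0.403, b = sin(fδ)/sin δ ≈ 0.604.
p = a·p₁ + b·p₂ ≈ (-0.221, -0.354, -0.909); φ = arcsin(p_z) ≈ -65.33°, λ = atan2(p_y, p_x) ≈ -121.92°.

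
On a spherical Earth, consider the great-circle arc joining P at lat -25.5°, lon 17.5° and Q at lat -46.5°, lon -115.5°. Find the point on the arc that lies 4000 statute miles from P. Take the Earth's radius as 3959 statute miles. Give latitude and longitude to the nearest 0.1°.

≈ lat -62.6°, lon -51.4°

Convert each endpoint to a unit vector on the sphere (x = cos φ cos λ, y = cos φ sin λ, z = sin φ).
The central angle between the endpoints is δ = arccos(p₁·p₂) ≈ 1.682 rad (96.4°). The total great-circle distance is δ·R ≈ 1.682 × 3959 ≈ 6661 mi, so the target fraction is f = 4000/6661 ≈ 0.601.
Interpolate at f ≈ 0.601 with slerp weights a = sin((1−f)δ)/sin δ ≈ 0.627, b = sin(fδ)/sin δ ≈ 0.852.
p = a·p₁ + b·p₂ ≈ (0.287, -0.359, -0.888); φ = arcsin(p_z) ≈ -62.62°, λ = atan2(p_y, p_x) ≈ -51.42°.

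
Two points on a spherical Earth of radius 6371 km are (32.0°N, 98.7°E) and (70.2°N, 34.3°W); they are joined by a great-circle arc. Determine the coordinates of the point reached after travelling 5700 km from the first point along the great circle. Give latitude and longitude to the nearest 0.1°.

≈ (76.0°N, 41.7°E)

From cos δ = sin φ₁ sin φ₂ + cos φ₁ cos φ₂ cos Δλ, the central angle is δ ≈ 1.263 rad (72.4°). The total great-circle distance is δ·R ≈ 1.263 × 6371 ≈ 8048 km, so the target fraction is f = 5700/8048 ≈ 0.708.
Interpolate at f ≈ 0.708 with slerp weights a = sin((1−f)δ)/sin δ ≈ 0.378, b = sin(fδ)/sin δ ≈ 0.818.
p = a·p₁ + b·p₂ ≈ (0.181, 0.161, 0.970); φ = arcsin(p_z) ≈ 76.01°, λ = atan2(p_y, p_x) ≈ 41.68°.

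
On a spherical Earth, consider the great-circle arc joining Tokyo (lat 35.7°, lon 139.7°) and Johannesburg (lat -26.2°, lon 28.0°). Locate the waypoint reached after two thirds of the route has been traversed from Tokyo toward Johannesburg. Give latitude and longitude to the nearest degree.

≈ lat -4°, lon 63°

From cos δ = sin φ₁ sin φ₂ + cos φ₁ cos φ₂ cos Δλ, the central angle is δ ≈ 2.126 rad (121.8°).
Interpolate at f = 2/3 with slerp weights a = sin((1−f)δ)/sin δ ≈ 0.766, b = sin(fδ)/sin δ ≈ 1.163.
p = a·p₁ + b·p₂ ≈ (0.447, 0.892, -0.067); φ = arcsin(p_z) ≈ -3.81°, λ = atan2(p_y, p_x) ≈ 63.39°.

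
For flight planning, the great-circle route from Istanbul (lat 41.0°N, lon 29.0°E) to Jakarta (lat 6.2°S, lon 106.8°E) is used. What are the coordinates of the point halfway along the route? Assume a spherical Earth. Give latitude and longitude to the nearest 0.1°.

≈ lat 21.8°N, lon 74.2°E

Convert each endpoint to a unit vector on the sphere (x = cos φ cos λ, y = cos φ sin λ, z = sin φ).
The central angle between the endpoints is δ = arccos(p₁·p₂) ≈ 1.483 rad (85.0°).
Interpolate at f = 1/2 with slerp weights a = sin((1−f)δ)/sin δ ≈ 0.678, b = sin(fδ)/sin δ ≈ 0.678.
p = a·p₁ + b·p₂ ≈ (0.253, 0.893, 0.372); φ = arcsin(p_z) ≈ 21.81°, λ = atan2(p_y, p_x) ≈ 74.20°.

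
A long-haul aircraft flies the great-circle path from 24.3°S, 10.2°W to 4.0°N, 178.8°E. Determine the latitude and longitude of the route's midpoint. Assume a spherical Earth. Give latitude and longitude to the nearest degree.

≈ 63°S, 126°W

From cos δ = sin φ₁ sin φ₂ + cos φ₁ cos φ₂ cos Δλ, the central angle is δ ≈ 2.756 rad (157.9°).
Interpolate at f = 1/2 with slerp weights a = sin((1−f)δ)/sin δ ≈ 2.612, b = sin(fδ)/sin δ ≈ 2.612.
p = a·p₁ + b·p₂ ≈ (-0.262, -0.367, -0.893); φ = arcsin(p_z) ≈ -63.20°, λ = atan2(p_y, p_x) ≈ -125.53°.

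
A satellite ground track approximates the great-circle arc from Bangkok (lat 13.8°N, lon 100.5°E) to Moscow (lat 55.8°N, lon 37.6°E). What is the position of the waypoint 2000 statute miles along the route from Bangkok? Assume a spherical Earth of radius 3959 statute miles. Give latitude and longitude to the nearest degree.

≈ lat 37°N, lon 81°E

Convert each endpoint to a unit vector on the sphere (x = cos φ cos λ, y = cos φ sin λ, z = sin φ).
The central angle between the endpoints is δ = arccos(p₁·p₂) ≈ 1.109 rad (63.5°). The total great-circle distance is δ·R ≈ 1.109 × 3959 ≈ 4389 mi, so the target fraction is f = 2000/4389 ≈ 0.456.
Interpolate at f ≈ 0.456 with slerp weights a = sin((1−f)δ)/sin δ ≈ 0.634, b = sin(fδ)/sin δ ≈ 0.541.
p = a·p₁ + b·p₂ ≈ (0.129, 0.791, 0.598); φ = arcsin(p_z) ≈ 36.76°, λ = atan2(p_y, p_x) ≈ 80.76°.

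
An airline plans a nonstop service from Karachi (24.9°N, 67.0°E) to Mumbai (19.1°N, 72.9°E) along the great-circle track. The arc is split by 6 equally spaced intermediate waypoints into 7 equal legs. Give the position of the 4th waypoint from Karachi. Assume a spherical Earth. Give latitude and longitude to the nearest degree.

Write both endpoints as unit vectors p₁, p₂ with components (cos φ cos λ, cos φ sin λ, sin φ).
The central angle between the endpoints is δ = arccos(p₁·p₂) ≈ 0.139 rad (8.0°).
Interpolate at f = 4/7 with slerp weights a = sin((1−f)δ)/sin δ ≈ 0.430, b = sin(fδ)/sin δ ≈ 0.573.
p = a·p₁ + b·p₂ ≈ (0.311, 0.876, 0.368); φ = arcsin(p_z) ≈ 21.61°, λ = atan2(p_y, p_x) ≈ 70.43°.

≈ (22°N, 70°E)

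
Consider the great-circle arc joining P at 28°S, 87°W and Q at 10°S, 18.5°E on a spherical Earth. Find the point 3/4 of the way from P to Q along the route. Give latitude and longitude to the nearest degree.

Write both endpoints as unit vectors p₁, p₂ with components (cos φ cos λ, cos φ sin λ, sin φ).
The central angle between the endpoints is δ = arccos(p₁·p₂) ≈ 1.722 rad (98.7°).
Interpolate at f = 3/4 with slerp weights a = sin((1−f)δ)/sin δ ≈ 0.422, b = sin(fδ)/sin δ ≈ 0.972.
p = a·p₁ + b·p₂ ≈ (0.928, -0.068, -0.367); φ = arcsin(p_z) ≈ -21.54°, λ = atan2(p_y, p_x) ≈ -4.22°.

≈ 22°S, 4°W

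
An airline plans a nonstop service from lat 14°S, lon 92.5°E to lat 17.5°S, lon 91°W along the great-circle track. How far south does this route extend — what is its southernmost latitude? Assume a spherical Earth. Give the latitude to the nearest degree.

≈ 84°S

The great circle lies in the plane with unit normal n̂ = (p₁ × p₂)/|p₁ × p₂|.
Here n̂_z ≈ +0.108; the vertex latitude is φ_max = arccos|n̂_z| ≈ 83.8°.
Check via Clairaut: cos φ_max = |cos φ₁| · sin C = cos(14.0°)·sin(173.6°) ≈ 0.108, again giving ≈ 83.8°.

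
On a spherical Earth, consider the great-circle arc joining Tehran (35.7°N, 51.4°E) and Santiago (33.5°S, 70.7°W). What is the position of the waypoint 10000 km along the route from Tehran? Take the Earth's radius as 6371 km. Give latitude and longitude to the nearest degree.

From cos δ = sin φ₁ sin φ₂ + cos φ₁ cos φ₂ cos Δλ, the central angle is δ ≈ 2.321 rad (133.0°). The total great-circle distance is δ·R ≈ 2.321 × 6371 ≈ 14788 km, so the target fraction is f = 10000/14788 ≈ 0.676.
Interpolate at f ≈ 0.676 with slerp weights a = sin((1−f)δ)/sin δ ≈ 0.934, b = sin(fδ)/sin δ ≈ 1.367.
p = a·p₁ + b·p₂ ≈ (0.850, -0.484, -0.210); φ = arcsin(p_z) ≈ -12.11°, λ = atan2(p_y, p_x) ≈ -29.64°.

≈ 12°S, 30°W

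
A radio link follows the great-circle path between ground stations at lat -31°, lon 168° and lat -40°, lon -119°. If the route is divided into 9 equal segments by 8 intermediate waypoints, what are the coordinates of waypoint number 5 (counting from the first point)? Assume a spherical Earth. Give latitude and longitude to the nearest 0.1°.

≈ lat -42.0°, lon -153.6°

Convert each endpoint to a unit vector on the sphere (x = cos φ cos λ, y = cos φ sin λ, z = sin φ).
The central angle between the endpoints is δ = arccos(p₁·p₂) ≈ 1.020 rad (58.5°).
Interpolate at f = 5/9 with slerp weights a = sin((1−f)δ)/sin δ ≈ 0.514, b = sin(fδ)/sin δ ≈ 0.630.
p = a·p₁ + b·p₂ ≈ (-0.665, -0.331, -0.670); φ = arcsin(p_z) ≈ -42.05°, λ = atan2(p_y, p_x) ≈ -153.57°.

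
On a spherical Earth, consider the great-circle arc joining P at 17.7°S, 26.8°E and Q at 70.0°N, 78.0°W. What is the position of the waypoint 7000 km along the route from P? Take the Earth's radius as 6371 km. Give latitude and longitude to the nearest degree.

≈ 41°N, 2°E

Convert each endpoint to a unit vector on the sphere (x = cos φ cos λ, y = cos φ sin λ, z = sin φ).
The central angle between the endpoints is δ = arccos(p₁·p₂) ≈ 1.949 rad (111.6°). The total great-circle distance is δ·R ≈ 1.949 × 6371 ≈ 12415 km, so the target fraction is f = 7000/12415 ≈ 0.564.
Interpolate at f ≈ 0.564 with slerp weights a = sin((1−f)δ)/sin δ ≈ 0.808, b = sin(fδ)/sin δ ≈ 0.958.
p = a·p₁ + b·p₂ ≈ (0.755, 0.027, 0.655); φ = arcsin(p_z) ≈ 40.90°, λ = atan2(p_y, p_x) ≈ 2.02°.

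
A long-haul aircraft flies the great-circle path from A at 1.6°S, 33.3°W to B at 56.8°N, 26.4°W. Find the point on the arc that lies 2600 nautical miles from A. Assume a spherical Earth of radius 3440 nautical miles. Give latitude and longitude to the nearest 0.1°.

≈ 41.5°N, 29.3°W

Convert each endpoint to a unit vector on the sphere (x = cos φ cos λ, y = cos φ sin λ, z = sin φ).
The central angle between the endpoints is δ = arccos(p₁·p₂) ≈ 1.024 rad (58.7°). The total great-circle distance is δ·R ≈ 1.024 × 3440 ≈ 3522 nmi, so the target fraction is f = 2600/3522 ≈ 0.738.
Interpolate at f ≈ 0.738 with slerp weights a = sin((1−f)δ)/sin δ ≈ 0.310, b = sin(fδ)/sin δ ≈ 0.803.
p = a·p₁ + b·p₂ ≈ (0.653, -0.366, 0.663); φ = arcsin(p_z) ≈ 41.55°, λ = atan2(p_y, p_x) ≈ -29.25°.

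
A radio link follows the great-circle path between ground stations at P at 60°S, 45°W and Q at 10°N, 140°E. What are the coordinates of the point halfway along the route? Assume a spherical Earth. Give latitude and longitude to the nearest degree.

Convert each endpoint to a unit vector on the sphere (x = cos φ cos λ, y = cos φ sin λ, z = sin φ).
The central angle between the endpoints is δ = arccos(p₁·p₂) ≈ 2.266 rad (129.9°).
Interpolate at f = 1/2 with slerp weights a = sin((1−f)δ)/sin δ ≈ 1.180, b = sin(fδ)/sin δ ≈ 1.180.
p = a·p₁ + b·p₂ ≈ (-0.473, 0.330, -0.817); φ = arcsin(p_z) ≈ -54.79°, λ = atan2(p_y, p_x) ≈ 145.12°.

≈ 55°S, 145°E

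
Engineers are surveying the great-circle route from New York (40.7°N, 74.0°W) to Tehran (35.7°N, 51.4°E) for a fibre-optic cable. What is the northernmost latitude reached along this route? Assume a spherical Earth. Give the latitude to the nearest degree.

≈ 60°N

The great circle lies in the plane with unit normal n̂ = (p₁ × p₂)/|p₁ × p₂|.
Here n̂_z ≈ +0.502; the vertex latitude is φ_max = arccos|n̂_z| ≈ 59.9°.
Check via Clairaut: cos φ_max = |cos φ₁| · sin C = cos(40.7°)·sin(41.5°) ≈ 0.502, again giving ≈ 59.9°.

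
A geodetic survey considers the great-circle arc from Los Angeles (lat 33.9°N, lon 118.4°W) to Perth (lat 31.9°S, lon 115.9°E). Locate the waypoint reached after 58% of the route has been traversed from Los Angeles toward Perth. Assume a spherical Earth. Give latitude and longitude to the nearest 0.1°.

Convert each endpoint to a unit vector on the sphere (x = cos φ cos λ, y = cos φ sin λ, z = sin φ).
The central angle between the endpoints is δ = arccos(p₁·p₂) ≈ 2.355 rad (134.9°).
Interpolate at f = 0.58 with slerp weights a = sin((1−f)δ)/sin δ ≈ 1.180, b = sin(fδ)/sin δ ≈ 1.382.
p = a·p₁ + b·p₂ ≈ (-0.978, 0.194, -0.073); φ = arcsin(p_z) ≈ -4.16°, λ = atan2(p_y, p_x) ≈ 168.76°.

≈ lat 4.2°S, lon 168.8°E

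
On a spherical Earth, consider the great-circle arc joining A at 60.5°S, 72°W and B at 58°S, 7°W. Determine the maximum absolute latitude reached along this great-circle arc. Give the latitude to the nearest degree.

≈ 63°S

The great circle lies in the plane with unit normal n̂ = (p₁ × p₂)/|p₁ × p₂|.
Here n̂_z ≈ +0.447; the vertex latitude is φ_max = arccos|n̂_z| ≈ 63.5°.
Check via Clairaut: cos φ_max = |cos φ₁| · sin C = cos(60.5°)·sin(114.9°) ≈ 0.447, again giving ≈ 63.5°.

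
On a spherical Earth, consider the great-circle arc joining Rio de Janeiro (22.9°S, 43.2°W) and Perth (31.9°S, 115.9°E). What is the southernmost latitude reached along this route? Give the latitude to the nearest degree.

≈ 71°S

The great circle lies in the plane with unit normal n̂ = (p₁ × p₂)/|p₁ × p₂|.
Here n̂_z ≈ +0.328; the vertex latitude is φ_max = arccos|n̂_z| ≈ 70.9°.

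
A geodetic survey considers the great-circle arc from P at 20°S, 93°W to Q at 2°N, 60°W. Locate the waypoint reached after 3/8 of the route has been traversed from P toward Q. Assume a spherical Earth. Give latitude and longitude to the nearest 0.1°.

≈ 12.1°S, 80.1°W

The haversine formula gives a central angle δ ≈ 0.683 rad (39.1°) between the endpoints.
Interpolate at f = 3/8 with slerp weights a = sin((1−f)δ)/sin δ ≈ 0.656, b = sin(fδ)/sin δ ≈ 0.401.
p = a·p₁ + b·p₂ ≈ (0.168, -0.963, -0.210); φ = arcsin(p_z) ≈ -12.14°, λ = atan2(p_y, p_x) ≈ -80.09°.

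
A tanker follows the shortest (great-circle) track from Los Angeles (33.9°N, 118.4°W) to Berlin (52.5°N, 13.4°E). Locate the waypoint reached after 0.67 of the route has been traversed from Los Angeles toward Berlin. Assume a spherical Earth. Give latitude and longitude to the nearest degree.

The haversine formula gives a central angle δ ≈ 1.465 rad (83.9°) between the endpoints.
Interpolate at f = 0.67 with slerp weights a = sin((1−f)δ)/sin δ ≈ 0.467, b = sin(fδ)/sin δ ≈ 0.836.
p = a·p₁ + b·p₂ ≈ (0.311, -0.223, 0.924); φ = arcsin(p_z) ≈ 67.51°, λ = atan2(p_y, p_x) ≈ -35.72°.

≈ 68°N, 36°W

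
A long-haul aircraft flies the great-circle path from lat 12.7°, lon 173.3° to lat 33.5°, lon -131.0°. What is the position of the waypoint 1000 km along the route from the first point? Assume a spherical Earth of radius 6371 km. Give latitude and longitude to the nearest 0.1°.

≈ lat 17.4°, lon -178.7°

Write both endpoints as unit vectors p₁, p₂ with components (cos φ cos λ, cos φ sin λ, sin φ).
The central angle between the endpoints is δ = arccos(p₁·p₂) ≈ 0.952 rad (54.6°). The total great-circle distance is δ·R ≈ 0.952 × 6371 ≈ 6067 km, so the target fraction is f = 1000/6067 ≈ 0.165.
Interpolate at f ≈ 0.165 with slerp weights a = sin((1−f)δ)/sin δ ≈ 0.876, b = sin(fδ)/sin δ ≈ 0.192.
p = a·p₁ + b·p₂ ≈ (-0.954, -0.021, 0.299); φ = arcsin(p_z) ≈ 17.37°, λ = atan2(p_y, p_x) ≈ -178.74°.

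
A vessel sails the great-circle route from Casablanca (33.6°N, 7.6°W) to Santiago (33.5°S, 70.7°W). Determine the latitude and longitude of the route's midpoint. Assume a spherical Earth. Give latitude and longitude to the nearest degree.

Write both endpoints as unit vectors p₁, p₂ with components (cos φ cos λ, cos φ sin λ, sin φ).
The central angle between the endpoints is δ = arccos(p₁·p₂) ≈ 1.562 rad (89.5°).
Interpolate at f = 1/2 with slerp weights a = sin((1−f)δ)/sin δ ≈ 0.704, b = sin(fδ)/sin δ ≈ 0.704.
p = a·p₁ + b·p₂ ≈ (0.775, -0.632, 0.001); φ = arcsin(p_z) ≈ 0.06°, λ = atan2(p_y, p_x) ≈ -39.17°.

≈ 0°N, 39°W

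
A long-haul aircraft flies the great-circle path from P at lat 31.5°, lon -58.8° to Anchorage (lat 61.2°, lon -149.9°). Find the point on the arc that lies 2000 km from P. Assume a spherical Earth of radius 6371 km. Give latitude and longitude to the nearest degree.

Write both endpoints as unit vectors p₁, p₂ with components (cos φ cos λ, cos φ sin λ, sin φ).
The central angle between the endpoints is δ = arccos(p₁·p₂) ≈ 1.104 rad (63.3°). The total great-circle distance is δ·R ≈ 1.104 × 6371 ≈ 7034 km, so the target fraction is f = 2000/7034 ≈ 0.284.
Interpolate at f ≈ 0.284 with slerp weights a = sin((1−f)δ)/sin δ ≈ 0.796, b = sin(fδ)/sin δ ≈ 0.346.
p = a·p₁ + b·p₂ ≈ (0.207, -0.664, 0.719); φ = arcsin(p_z) ≈ 45.95°, λ = atan2(p_y, p_x) ≈ -72.66°.

≈ lat 46°, lon -73°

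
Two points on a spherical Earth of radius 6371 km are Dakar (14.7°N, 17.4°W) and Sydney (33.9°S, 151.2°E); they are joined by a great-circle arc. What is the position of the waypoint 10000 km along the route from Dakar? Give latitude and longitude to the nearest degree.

From cos δ = sin φ₁ sin φ₂ + cos φ₁ cos φ₂ cos Δλ, the central angle is δ ≈ 2.761 rad (158.2°). The total great-circle distance is δ·R ≈ 2.761 × 6371 ≈ 17592 km, so the target fraction is f = 10000/17592 ≈ 0.568.
Interpolate at f ≈ 0.568 with slerp weights a = sin((1−f)δ)/sin δ ≈ 2.502, b = sin(fδ)/sin δ ≈ 2.694.
p = a·p₁ + b·p₂ ≈ (0.350, 0.353, -0.867); φ = arcsin(p_z) ≈ -60.16°, λ = atan2(p_y, p_x) ≈ 45.23°.

≈ 60°S, 45°E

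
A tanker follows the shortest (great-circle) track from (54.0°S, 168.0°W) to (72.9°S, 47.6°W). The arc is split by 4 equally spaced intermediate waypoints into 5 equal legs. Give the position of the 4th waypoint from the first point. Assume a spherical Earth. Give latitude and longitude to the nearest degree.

≈ (78°S, 80°W)

The haversine formula gives a central angle δ ≈ 0.815 rad (46.7°) between the endpoints.
Interpolate at f = 4/5 with slerp weights a = sin((1−f)δ)/sin δ ≈ 0.223, b = sin(fδ)/sin δ ≈ 0.834.
p = a·p₁ + b·p₂ ≈ (0.037, -0.208, -0.977); φ = arcsin(p_z) ≈ -77.78°, λ = atan2(p_y, p_x) ≈ -79.90°.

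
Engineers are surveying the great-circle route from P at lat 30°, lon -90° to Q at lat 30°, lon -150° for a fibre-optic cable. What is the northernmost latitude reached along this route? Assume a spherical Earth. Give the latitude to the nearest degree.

≈ 34°

The great circle lies in the plane with unit normal n̂ = (p₁ × p₂)/|p₁ × p₂|.
Here n̂_z ≈ -0.832; the vertex latitude is φ_max = arccos|n̂_z| ≈ 33.7°.
Check via Clairaut: cos φ_max = |cos φ₁| · sin C = cos(30.0°)·sin(73.9°) ≈ 0.832, again giving ≈ 33.7°.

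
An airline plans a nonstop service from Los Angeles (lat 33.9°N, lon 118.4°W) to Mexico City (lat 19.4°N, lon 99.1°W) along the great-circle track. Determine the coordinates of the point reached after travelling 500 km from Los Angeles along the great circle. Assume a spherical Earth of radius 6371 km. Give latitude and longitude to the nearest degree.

From cos δ = sin φ₁ sin φ₂ + cos φ₁ cos φ₂ cos Δλ, the central angle is δ ≈ 0.392 rad (22.5°). The total great-circle distance is δ·R ≈ 0.392 × 6371 ≈ 2497 km, so the target fraction is f = 500/2497 ≈ 0.200.
Interpolate at f ≈ 0.200 with slerp weights a = sin((1−f)δ)/sin δ ≈ 0.807, b = sin(fδ)/sin δ ≈ 0.205.
p = a·p₁ + b·p₂ ≈ (-0.349, -0.781, 0.518); φ = arcsin(p_z) ≈ 31.23°, λ = atan2(p_y, p_x) ≈ -114.11°.

≈ lat 31°N, lon 114°W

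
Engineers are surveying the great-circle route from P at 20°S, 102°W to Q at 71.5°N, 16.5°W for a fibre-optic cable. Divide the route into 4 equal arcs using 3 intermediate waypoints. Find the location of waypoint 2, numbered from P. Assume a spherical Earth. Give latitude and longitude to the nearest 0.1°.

≈ 30.8°N, 83.8°W

The haversine formula gives a central angle δ ≈ 1.876 rad (107.5°) between the endpoints.
Interpolate at f = 2/4 with slerp weights a = sin((1−f)δ)/sin δ ≈ 0.846, b = sin(fδ)/sin δ ≈ 0.846.
p = a·p₁ + b·p₂ ≈ (0.092, -0.854, 0.513); φ = arcsin(p_z) ≈ 30.85°, λ = atan2(p_y, p_x) ≈ -83.84°.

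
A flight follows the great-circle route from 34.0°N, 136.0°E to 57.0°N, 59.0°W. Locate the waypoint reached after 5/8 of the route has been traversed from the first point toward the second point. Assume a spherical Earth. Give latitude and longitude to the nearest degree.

≈ 83°N, 144°W

Convert each endpoint to a unit vector on the sphere (x = cos φ cos λ, y = cos φ sin λ, z = sin φ).
The central angle between the endpoints is δ = arccos(p₁·p₂) ≈ 1.538 rad (88.1°).
Interpolate at f = 5/8 with slerp weights a = sin((1−f)δ)/sin δ ≈ 0.546, b = sin(fδ)/sin δ ≈ 0.820.
p = a·p₁ + b·p₂ ≈ (-0.095, -0.069, 0.993); φ = arcsin(p_z) ≈ 83.25°, λ = atan2(p_y, p_x) ≈ -144.17°.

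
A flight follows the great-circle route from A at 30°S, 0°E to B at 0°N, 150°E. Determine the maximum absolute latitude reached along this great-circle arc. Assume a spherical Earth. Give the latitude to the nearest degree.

≈ 49°S

The great circle lies in the plane with unit normal n̂ = (p₁ × p₂)/|p₁ × p₂|.
Here n̂_z ≈ +0.655; the vertex latitude is φ_max = arccos|n̂_z| ≈ 49.1°.
Check via Clairaut: cos φ_max = |cos φ₁| · sin C = cos(30.0°)·sin(130.9°) ≈ 0.655, again giving ≈ 49.1°.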